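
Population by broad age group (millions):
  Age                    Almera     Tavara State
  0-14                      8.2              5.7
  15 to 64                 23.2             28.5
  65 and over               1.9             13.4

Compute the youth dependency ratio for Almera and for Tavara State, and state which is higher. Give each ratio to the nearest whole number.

Almera: 8.2 / 23.2 × 100 = 35
Tavara State: 5.7 / 28.5 × 100 = 20

Almera: 35
Tavara State: 20
Higher: Almera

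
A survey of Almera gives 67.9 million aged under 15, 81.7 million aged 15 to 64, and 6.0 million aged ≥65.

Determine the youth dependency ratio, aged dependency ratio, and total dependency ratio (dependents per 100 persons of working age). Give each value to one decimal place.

Youth dependency ratio: 83.1
Old-age dependency ratio: 7.3
Total dependency ratio: 90.5

Youth dependency ratio = 67.9 / 81.7 × 100 = 83.1
Old-age dependency ratio = 6.0 / 81.7 × 100 = 7.3
Total dependency ratio = (67.9 + 6.0) / 81.7 × 100 = 73.9 / 81.7 × 100 = 90.5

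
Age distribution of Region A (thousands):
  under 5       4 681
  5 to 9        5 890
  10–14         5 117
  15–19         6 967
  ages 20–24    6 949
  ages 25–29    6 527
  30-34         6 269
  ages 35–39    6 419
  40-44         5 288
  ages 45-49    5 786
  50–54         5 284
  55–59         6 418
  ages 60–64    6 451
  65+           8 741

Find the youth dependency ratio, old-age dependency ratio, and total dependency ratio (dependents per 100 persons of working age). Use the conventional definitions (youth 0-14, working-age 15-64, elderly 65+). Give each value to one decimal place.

Youth dependency ratio: 25.2
Old-age dependency ratio: 14.0
Total dependency ratio: 39.2

0–14: 4 681 + 5 890 + 5 117 = 15 688
15–64: 6 967 + 6 949 + 6 527 + 6 269 + 6 419 + 5 288 + 5 786 + 5 284 + 6 418 + 6 451 = 62 358
65+: 8 741
Youth dependency ratio = 15 688 / 62 358 × 100 = 25.2
Old-age dependency ratio = 8 741 / 62 358 × 100 = 14.0
Total dependency ratio = (15 688 + 8 741) / 62 358 × 100 = 24 429 / 62 358 × 100 = 39.2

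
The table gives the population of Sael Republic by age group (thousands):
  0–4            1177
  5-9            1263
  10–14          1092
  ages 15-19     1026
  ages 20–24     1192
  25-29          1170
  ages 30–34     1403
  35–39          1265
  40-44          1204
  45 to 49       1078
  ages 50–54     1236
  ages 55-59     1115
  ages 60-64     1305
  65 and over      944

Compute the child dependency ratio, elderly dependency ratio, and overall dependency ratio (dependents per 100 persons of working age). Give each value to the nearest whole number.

0–14: 1177 + 1263 + 1092 = 3532
15–64: 1026 + 1192 + 1170 + 1403 + 1265 + 1204 + 1078 + 1236 + 1115 + 1305 = 11994
65+: 944
Youth dependency ratio = 3532 / 11994 × 100 = 29
Old-age dependency ratio = 944 / 11994 × 100 = 8
Total dependency ratio = (3532 + 944) / 11994 × 100 = 4476 / 11994 × 100 = 37

Youth dependency ratio: 29
Old-age dependency ratio: 8
Total dependency ratio: 37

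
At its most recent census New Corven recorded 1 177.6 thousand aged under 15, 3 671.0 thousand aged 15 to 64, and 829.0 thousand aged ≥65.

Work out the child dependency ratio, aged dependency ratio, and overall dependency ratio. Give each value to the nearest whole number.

Youth dependency ratio: 32
Old-age dependency ratio: 23
Total dependency ratio: 55

Youth dependency ratio = 1 177.6 / 3 671.0 × 100 = 32
Old-age dependency ratio = 829.0 / 3 671.0 × 100 = 23
Total dependency ratio = (1 177.6 + 829.0) / 3 671.0 × 100 = 2 006.6 / 3 671.0 × 100 = 55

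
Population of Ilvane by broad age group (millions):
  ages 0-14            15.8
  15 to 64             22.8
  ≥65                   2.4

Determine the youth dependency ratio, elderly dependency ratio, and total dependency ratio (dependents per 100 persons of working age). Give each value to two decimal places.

Youth dependency ratio: 69.30
Old-age dependency ratio: 10.53
Total dependency ratio: 79.82

Youth dependency ratio = 15.8 / 22.8 × 100 = 69.30
Old-age dependency ratio = 2.4 / 22.8 × 100 = 10.53
Total dependency ratio = (15.8 + 2.4) / 22.8 × 100 = 18.2 / 22.8 × 100 = 79.82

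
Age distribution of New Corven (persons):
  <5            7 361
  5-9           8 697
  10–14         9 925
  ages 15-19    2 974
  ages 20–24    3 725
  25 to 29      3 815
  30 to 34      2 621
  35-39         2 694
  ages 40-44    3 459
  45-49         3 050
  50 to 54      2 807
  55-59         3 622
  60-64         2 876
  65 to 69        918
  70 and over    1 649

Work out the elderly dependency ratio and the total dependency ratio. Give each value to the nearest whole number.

0–14: 7 361 + 8 697 + 9 925 = 25 983
15–64: 2 974 + 3 725 + 3 815 + 2 621 + 2 694 + 3 459 + 3 050 + 2 807 + 3 622 + 2 876 = 31 643
65+: 918 + 1 649 = 2 567
Old-age dependency ratio = 2 567 / 31 643 × 100 = 8
Total dependency ratio = (25 983 + 2 567) / 31 643 × 100 = 28 550 / 31 643 × 100 = 90

Old-age dependency ratio: 8
Total dependency ratio: 90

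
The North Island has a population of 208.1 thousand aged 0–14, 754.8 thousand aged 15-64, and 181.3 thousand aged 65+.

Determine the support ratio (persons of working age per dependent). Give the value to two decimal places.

Support ratio: 1.94

Support ratio = 754.8 / (208.1 + 181.3) = 754.8 / 389.4 = 1.94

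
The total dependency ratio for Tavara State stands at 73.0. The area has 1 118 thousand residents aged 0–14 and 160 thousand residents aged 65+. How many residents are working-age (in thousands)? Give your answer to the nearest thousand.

Total dependency ratio = (youth + elderly) / working-age × 100
73.0 = (1 118 + 160) / W × 100
⇒ 1 751

Working-age: 1 751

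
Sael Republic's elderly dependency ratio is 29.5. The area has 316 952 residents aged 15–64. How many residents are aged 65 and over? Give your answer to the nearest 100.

Aged 65 and over: 93 500

Old-age dependency ratio = elderly / working-age × 100
29.5 = E / 316 952 × 100
⇒ 93 500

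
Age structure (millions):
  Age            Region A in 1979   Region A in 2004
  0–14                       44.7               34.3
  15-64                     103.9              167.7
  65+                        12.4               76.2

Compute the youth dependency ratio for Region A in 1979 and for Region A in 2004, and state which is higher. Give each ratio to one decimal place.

Region A in 1979: 43.0
Region A in 2004: 20.5
Higher: Region A in 1979

Region A in 1979: 44.7 / 103.9 × 100 = 43.0
Region A in 2004: 34.3 / 167.7 × 100 = 20.5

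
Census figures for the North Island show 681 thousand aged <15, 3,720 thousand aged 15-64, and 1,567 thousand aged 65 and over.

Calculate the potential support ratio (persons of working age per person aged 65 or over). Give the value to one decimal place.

Potential support ratio = 3,720 / 1,567 = 2.4

Potential support ratio: 2.4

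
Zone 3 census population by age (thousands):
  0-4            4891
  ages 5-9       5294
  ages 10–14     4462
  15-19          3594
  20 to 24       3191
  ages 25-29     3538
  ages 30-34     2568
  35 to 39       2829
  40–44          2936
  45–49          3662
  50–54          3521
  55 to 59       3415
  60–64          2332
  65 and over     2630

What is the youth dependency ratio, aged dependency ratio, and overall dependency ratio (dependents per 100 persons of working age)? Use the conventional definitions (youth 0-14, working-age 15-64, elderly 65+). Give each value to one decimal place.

Youth dependency ratio: 46.4
Old-age dependency ratio: 8.3
Total dependency ratio: 54.7

0–14: 4891 + 5294 + 4462 = 14647
15–64: 3594 + 3191 + 3538 + 2568 + 2829 + 2936 + 3662 + 3521 + 3415 + 2332 = 31586
65+: 2630
Youth dependency ratio = 14647 / 31586 × 100 = 46.4
Old-age dependency ratio = 2630 / 31586 × 100 = 8.3
Total dependency ratio = (14647 + 2630) / 31586 × 100 = 17277 / 31586 × 100 = 54.7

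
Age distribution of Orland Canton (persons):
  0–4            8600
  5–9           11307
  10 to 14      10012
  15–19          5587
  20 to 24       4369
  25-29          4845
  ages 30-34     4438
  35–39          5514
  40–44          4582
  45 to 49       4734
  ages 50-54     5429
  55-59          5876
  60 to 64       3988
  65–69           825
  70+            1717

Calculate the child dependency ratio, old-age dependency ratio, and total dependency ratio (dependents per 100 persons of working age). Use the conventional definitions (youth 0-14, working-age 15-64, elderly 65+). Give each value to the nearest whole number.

Youth dependency ratio: 61
Old-age dependency ratio: 5
Total dependency ratio: 66

0–14: 8600 + 11307 + 10012 = 29919
15–64: 5587 + 4369 + 4845 + 4438 + 5514 + 4582 + 4734 + 5429 + 5876 + 3988 = 49362
65+: 825 + 1717 = 2542
Youth dependency ratio = 29919 / 49362 × 100 = 61
Old-age dependency ratio = 2542 / 49362 × 100 = 5
Total dependency ratio = (29919 + 2542) / 49362 × 100 = 32461 / 49362 × 100 = 66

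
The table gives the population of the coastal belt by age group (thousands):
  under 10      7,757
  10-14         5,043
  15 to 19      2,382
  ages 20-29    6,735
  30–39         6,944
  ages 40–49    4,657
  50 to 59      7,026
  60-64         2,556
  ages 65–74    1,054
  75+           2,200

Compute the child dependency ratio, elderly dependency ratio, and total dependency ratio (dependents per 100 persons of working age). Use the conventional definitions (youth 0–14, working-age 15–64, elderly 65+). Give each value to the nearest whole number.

Youth dependency ratio: 42
Old-age dependency ratio: 11
Total dependency ratio: 53

0–14: 7,757 + 5,043 = 12,800
15–64: 2,382 + 6,735 + 6,944 + 4,657 + 7,026 + 2,556 = 30,300
65+: 1,054 + 2,200 = 3,254
Youth dependency ratio = 12,800 / 30,300 × 100 = 42
Old-age dependency ratio = 3,254 / 30,300 × 100 = 11
Total dependency ratio = (12,800 + 3,254) / 30,300 × 100 = 16,054 / 30,300 × 100 = 53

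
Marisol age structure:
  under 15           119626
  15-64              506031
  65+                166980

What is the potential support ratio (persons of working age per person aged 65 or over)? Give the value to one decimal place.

Potential support ratio: 3.0

Potential support ratio = 506031 / 166980 = 3.0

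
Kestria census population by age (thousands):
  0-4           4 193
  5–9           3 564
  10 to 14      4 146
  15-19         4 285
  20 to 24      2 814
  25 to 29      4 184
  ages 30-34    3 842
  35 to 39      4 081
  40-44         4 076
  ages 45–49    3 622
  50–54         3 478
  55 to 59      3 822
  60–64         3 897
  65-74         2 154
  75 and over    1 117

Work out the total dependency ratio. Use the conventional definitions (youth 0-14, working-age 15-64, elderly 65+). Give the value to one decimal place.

Total dependency ratio: 39.8

0–14: 4 193 + 3 564 + 4 146 = 11 903
15–64: 4 285 + 2 814 + 4 184 + 3 842 + 4 081 + 4 076 + 3 622 + 3 478 + 3 822 + 3 897 = 38 101
65+: 2 154 + 1 117 = 3 271
Total dependency ratio = (11 903 + 3 271) / 38 101 × 100 = 15 174 / 38 101 × 100 = 39.8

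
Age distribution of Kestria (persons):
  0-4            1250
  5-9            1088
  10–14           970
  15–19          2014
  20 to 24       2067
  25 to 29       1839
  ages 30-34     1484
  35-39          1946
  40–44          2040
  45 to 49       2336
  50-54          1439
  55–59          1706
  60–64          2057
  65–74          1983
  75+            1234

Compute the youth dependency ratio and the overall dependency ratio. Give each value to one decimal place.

0–14: 1250 + 1088 + 970 = 3308
15–64: 2014 + 2067 + 1839 + 1484 + 1946 + 2040 + 2336 + 1439 + 1706 + 2057 = 18928
65+: 1983 + 1234 = 3217
Youth dependency ratio = 3308 / 18928 × 100 = 17.5
Total dependency ratio = (3308 + 3217) / 18928 × 100 = 6525 / 18928 × 100 = 34.5

Youth dependency ratio: 17.5
Total dependency ratio: 34.5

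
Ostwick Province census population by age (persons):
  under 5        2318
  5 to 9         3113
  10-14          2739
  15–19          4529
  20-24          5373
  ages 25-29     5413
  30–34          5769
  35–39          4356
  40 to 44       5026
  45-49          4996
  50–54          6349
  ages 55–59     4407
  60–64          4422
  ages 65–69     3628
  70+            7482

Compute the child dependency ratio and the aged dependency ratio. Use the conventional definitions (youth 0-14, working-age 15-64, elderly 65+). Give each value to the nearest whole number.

Youth dependency ratio: 16
Old-age dependency ratio: 22

0–14: 2318 + 3113 + 2739 = 8170
15–64: 4529 + 5373 + 5413 + 5769 + 4356 + 5026 + 4996 + 6349 + 4407 + 4422 = 50640
65+: 3628 + 7482 = 11110
Youth dependency ratio = 8170 / 50640 × 100 = 16
Old-age dependency ratio = 11110 / 50640 × 100 = 22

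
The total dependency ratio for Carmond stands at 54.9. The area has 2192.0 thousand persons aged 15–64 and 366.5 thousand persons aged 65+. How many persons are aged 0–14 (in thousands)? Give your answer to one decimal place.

Aged 0–14: 836.9

Total dependency ratio = (youth + elderly) / working-age × 100
54.9 = (Y + 366.5) / 2192.0 × 100
⇒ 836.9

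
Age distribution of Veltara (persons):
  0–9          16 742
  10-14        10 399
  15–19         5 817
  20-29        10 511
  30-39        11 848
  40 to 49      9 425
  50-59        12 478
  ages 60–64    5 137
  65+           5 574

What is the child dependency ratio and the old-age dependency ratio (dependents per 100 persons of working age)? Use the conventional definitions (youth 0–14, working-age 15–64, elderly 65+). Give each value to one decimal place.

Youth dependency ratio: 49.2
Old-age dependency ratio: 10.1

0–14: 16 742 + 10 399 = 27 141
15–64: 5 817 + 10 511 + 11 848 + 9 425 + 12 478 + 5 137 = 55 216
65+: 5 574
Youth dependency ratio = 27 141 / 55 216 × 100 = 49.2
Old-age dependency ratio = 5 574 / 55 216 × 100 = 10.1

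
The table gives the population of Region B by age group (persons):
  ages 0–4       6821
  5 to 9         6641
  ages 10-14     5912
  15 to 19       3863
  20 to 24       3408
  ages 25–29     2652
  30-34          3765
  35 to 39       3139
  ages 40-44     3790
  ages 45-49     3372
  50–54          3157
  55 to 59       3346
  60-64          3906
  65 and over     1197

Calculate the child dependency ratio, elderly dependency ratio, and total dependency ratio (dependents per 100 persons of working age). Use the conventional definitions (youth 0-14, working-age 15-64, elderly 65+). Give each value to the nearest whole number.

0–14: 6821 + 6641 + 5912 = 19374
15–64: 3863 + 3408 + 2652 + 3765 + 3139 + 3790 + 3372 + 3157 + 3346 + 3906 = 34398
65+: 1197
Youth dependency ratio = 19374 / 34398 × 100 = 56
Old-age dependency ratio = 1197 / 34398 × 100 = 3
Total dependency ratio = (19374 + 1197) / 34398 × 100 = 20571 / 34398 × 100 = 60

Youth dependency ratio: 56
Old-age dependency ratio: 3
Total dependency ratio: 60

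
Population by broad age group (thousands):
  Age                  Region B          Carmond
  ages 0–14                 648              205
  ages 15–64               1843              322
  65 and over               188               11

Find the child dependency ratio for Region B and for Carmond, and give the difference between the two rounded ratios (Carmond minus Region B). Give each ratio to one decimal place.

Region B: 35.2
Carmond: 63.7
Difference: +28.5

Region B: 648 / 1843 × 100 = 35.2
Carmond: 205 / 322 × 100 = 63.7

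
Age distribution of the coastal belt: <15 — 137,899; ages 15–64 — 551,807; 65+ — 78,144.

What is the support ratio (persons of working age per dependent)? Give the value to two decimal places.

Support ratio: 2.55

Support ratio = 551,807 / (137,899 + 78,144) = 551,807 / 216,043 = 2.55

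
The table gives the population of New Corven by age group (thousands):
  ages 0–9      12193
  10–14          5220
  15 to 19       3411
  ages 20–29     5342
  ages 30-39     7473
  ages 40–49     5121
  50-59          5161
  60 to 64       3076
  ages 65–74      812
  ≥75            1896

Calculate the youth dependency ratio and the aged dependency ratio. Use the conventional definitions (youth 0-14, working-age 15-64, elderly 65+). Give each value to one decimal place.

0–14: 12193 + 5220 = 17413
15–64: 3411 + 5342 + 7473 + 5121 + 5161 + 3076 = 29584
65+: 812 + 1896 = 2708
Youth dependency ratio = 17413 / 29584 × 100 = 58.9
Old-age dependency ratio = 2708 / 29584 × 100 = 9.2

Youth dependency ratio: 58.9
Old-age dependency ratio: 9.2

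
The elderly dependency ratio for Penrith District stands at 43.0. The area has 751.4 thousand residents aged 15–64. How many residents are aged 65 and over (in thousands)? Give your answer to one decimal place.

Old-age dependency ratio = elderly / working-age × 100
43.0 = E / 751.4 × 100
⇒ 323.1

Aged 65 and over: 323.1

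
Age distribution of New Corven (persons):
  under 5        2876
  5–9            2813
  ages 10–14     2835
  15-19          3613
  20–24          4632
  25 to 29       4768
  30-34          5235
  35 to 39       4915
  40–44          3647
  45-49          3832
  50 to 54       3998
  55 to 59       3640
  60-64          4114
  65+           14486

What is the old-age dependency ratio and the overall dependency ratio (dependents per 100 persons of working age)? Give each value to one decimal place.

0–14: 2876 + 2813 + 2835 = 8524
15–64: 3613 + 4632 + 4768 + 5235 + 4915 + 3647 + 3832 + 3998 + 3640 + 4114 = 42394
65+: 14486
Old-age dependency ratio = 14486 / 42394 × 100 = 34.2
Total dependency ratio = (8524 + 14486) / 42394 × 100 = 23010 / 42394 × 100 = 54.3

Old-age dependency ratio: 34.2
Total dependency ratio: 54.3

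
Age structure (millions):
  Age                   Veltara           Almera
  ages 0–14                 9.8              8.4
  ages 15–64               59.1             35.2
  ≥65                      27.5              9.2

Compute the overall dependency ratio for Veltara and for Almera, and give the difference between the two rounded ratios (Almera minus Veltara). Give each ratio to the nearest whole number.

Veltara: (9.8 + 27.5) / 59.1 × 100 = 37.3 / 59.1 × 100 = 63
Almera: (8.4 + 9.2) / 35.2 × 100 = 17.6 / 35.2 × 100 = 50

Veltara: 63
Almera: 50
Difference: -13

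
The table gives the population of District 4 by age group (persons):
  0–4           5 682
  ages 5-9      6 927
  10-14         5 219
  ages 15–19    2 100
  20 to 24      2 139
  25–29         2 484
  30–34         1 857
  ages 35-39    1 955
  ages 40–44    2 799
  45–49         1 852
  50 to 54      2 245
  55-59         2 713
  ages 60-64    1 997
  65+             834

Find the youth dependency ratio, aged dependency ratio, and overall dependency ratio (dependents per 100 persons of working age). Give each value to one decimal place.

Youth dependency ratio: 80.5
Old-age dependency ratio: 3.8
Total dependency ratio: 84.3

0–14: 5 682 + 6 927 + 5 219 = 17 828
15–64: 2 100 + 2 139 + 2 484 + 1 857 + 1 955 + 2 799 + 1 852 + 2 245 + 2 713 + 1 997 = 22 141
65+: 834
Youth dependency ratio = 17 828 / 22 141 × 100 = 80.5
Old-age dependency ratio = 834 / 22 141 × 100 = 3.8
Total dependency ratio = (17 828 + 834) / 22 141 × 100 = 18 662 / 22 141 × 100 = 84.3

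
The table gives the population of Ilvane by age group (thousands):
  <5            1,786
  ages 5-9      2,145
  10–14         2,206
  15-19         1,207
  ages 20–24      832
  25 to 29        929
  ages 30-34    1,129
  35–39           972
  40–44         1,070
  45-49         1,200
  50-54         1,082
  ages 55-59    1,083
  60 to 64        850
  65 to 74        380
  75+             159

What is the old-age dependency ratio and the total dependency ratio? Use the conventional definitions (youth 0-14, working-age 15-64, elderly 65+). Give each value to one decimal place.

0–14: 1,786 + 2,145 + 2,206 = 6,137
15–64: 1,207 + 832 + 929 + 1,129 + 972 + 1,070 + 1,200 + 1,082 + 1,083 + 850 = 10,354
65+: 380 + 159 = 539
Old-age dependency ratio = 539 / 10,354 × 100 = 5.2
Total dependency ratio = (6,137 + 539) / 10,354 × 100 = 6,676 / 10,354 × 100 = 64.5

Old-age dependency ratio: 5.2
Total dependency ratio: 64.5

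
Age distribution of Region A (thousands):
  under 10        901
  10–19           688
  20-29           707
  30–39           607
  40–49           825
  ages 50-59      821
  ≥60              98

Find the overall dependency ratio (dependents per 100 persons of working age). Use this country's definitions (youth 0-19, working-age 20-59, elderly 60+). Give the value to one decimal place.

0–19: 901 + 688 = 1589
20–59: 707 + 607 + 825 + 821 = 2960
60+: 98
Total dependency ratio = (1589 + 98) / 2960 × 100 = 1687 / 2960 × 100 = 57.0

Total dependency ratio: 57.0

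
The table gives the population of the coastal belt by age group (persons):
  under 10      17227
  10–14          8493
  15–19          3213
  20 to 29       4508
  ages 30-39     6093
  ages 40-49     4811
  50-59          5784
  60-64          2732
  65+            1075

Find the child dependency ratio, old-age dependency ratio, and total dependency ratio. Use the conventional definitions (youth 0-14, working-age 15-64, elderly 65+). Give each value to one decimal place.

Youth dependency ratio: 94.8
Old-age dependency ratio: 4.0
Total dependency ratio: 98.7

0–14: 17227 + 8493 = 25720
15–64: 3213 + 4508 + 6093 + 4811 + 5784 + 2732 = 27141
65+: 1075
Youth dependency ratio = 25720 / 27141 × 100 = 94.8
Old-age dependency ratio = 1075 / 27141 × 100 = 4.0
Total dependency ratio = (25720 + 1075) / 27141 × 100 = 26795 / 27141 × 100 = 98.7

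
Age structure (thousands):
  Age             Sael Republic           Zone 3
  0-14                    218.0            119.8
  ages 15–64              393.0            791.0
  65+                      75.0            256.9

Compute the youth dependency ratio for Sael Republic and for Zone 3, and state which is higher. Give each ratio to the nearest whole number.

Sael Republic: 218.0 / 393.0 × 100 = 55
Zone 3: 119.8 / 791.0 × 100 = 15

Sael Republic: 55
Zone 3: 15
Higher: Sael Republic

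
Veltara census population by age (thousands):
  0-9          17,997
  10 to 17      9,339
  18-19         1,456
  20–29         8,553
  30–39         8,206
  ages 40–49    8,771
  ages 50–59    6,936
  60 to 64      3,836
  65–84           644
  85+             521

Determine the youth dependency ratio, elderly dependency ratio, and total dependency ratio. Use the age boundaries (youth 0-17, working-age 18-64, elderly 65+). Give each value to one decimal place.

0–17: 17,997 + 9,339 = 27,336
18–64: 1,456 + 8,553 + 8,206 + 8,771 + 6,936 + 3,836 = 37,758
65+: 644 + 521 = 1,165
Youth dependency ratio = 27,336 / 37,758 × 100 = 72.4
Old-age dependency ratio = 1,165 / 37,758 × 100 = 3.1
Total dependency ratio = (27,336 + 1,165) / 37,758 × 100 = 28,501 / 37,758 × 100 = 75.5

Youth dependency ratio: 72.4
Old-age dependency ratio: 3.1
Total dependency ratio: 75.5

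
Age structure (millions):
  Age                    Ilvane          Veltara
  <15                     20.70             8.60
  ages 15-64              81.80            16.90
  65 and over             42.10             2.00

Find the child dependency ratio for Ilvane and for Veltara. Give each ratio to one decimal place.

Ilvane: 25.3
Veltara: 50.9

Ilvane: 20.70 / 81.80 × 100 = 25.3
Veltara: 8.60 / 16.90 × 100 = 50.9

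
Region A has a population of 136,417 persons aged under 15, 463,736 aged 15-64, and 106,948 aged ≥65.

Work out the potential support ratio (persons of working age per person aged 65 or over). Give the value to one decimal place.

Potential support ratio = 463,736 / 106,948 = 4.3

Potential support ratio: 4.3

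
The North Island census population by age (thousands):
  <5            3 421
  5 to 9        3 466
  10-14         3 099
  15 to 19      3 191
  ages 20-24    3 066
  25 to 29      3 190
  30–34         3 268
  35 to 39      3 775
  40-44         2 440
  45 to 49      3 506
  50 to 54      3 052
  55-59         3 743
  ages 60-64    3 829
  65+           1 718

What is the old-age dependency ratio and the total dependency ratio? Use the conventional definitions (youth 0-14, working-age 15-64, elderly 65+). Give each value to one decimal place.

0–14: 3 421 + 3 466 + 3 099 = 9 986
15–64: 3 191 + 3 066 + 3 190 + 3 268 + 3 775 + 2 440 + 3 506 + 3 052 + 3 743 + 3 829 = 33 060
65+: 1 718
Old-age dependency ratio = 1 718 / 33 060 × 100 = 5.2
Total dependency ratio = (9 986 + 1 718) / 33 060 × 100 = 11 704 / 33 060 × 100 = 35.4

Old-age dependency ratio: 5.2
Total dependency ratio: 35.4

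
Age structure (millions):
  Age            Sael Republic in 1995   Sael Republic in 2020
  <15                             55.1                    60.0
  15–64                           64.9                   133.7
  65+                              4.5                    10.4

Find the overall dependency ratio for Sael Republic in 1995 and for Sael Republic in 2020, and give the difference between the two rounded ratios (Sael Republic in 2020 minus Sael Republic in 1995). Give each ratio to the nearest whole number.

Sael Republic in 1995: 92
Sael Republic in 2020: 53
Difference: -39

Sael Republic in 1995: (55.1 + 4.5) / 64.9 × 100 = 59.6 / 64.9 × 100 = 92
Sael Republic in 2020: (60.0 + 10.4) / 133.7 × 100 = 70.4 / 133.7 × 100 = 53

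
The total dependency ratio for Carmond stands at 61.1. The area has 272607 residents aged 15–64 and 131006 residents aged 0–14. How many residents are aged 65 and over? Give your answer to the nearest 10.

Total dependency ratio = (youth + elderly) / working-age × 100
61.1 = (131006 + E) / 272607 × 100
⇒ 35560

Aged 65 and over: 35560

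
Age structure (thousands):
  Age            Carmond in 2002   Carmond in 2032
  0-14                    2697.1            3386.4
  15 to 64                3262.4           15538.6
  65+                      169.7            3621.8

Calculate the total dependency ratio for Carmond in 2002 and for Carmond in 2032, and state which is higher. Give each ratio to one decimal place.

Carmond in 2002: 87.9
Carmond in 2032: 45.1
Higher: Carmond in 2002

Carmond in 2002: (2697.1 + 169.7) / 3262.4 × 100 = 2866.8 / 3262.4 × 100 = 87.9
Carmond in 2032: (3386.4 + 3621.8) / 15538.6 × 100 = 7008.2 / 15538.6 × 100 = 45.1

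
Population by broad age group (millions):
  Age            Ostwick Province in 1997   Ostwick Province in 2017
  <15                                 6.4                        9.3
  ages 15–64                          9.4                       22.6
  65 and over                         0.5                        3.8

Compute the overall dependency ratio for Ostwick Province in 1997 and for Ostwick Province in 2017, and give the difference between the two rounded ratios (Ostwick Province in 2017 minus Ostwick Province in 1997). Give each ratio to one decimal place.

Ostwick Province in 1997: 73.4
Ostwick Province in 2017: 58.0
Difference: -15.4

Ostwick Province in 1997: (6.4 + 0.5) / 9.4 × 100 = 6.9 / 9.4 × 100 = 73.4
Ostwick Province in 2017: (9.3 + 3.8) / 22.6 × 100 = 13.1 / 22.6 × 100 = 58.0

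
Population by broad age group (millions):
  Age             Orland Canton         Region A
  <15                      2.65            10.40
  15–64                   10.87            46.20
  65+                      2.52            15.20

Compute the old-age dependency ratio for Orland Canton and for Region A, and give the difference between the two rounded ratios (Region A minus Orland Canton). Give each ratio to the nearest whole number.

Orland Canton: 23
Region A: 33
Difference: +10

Orland Canton: 2.52 / 10.87 × 100 = 23
Region A: 15.20 / 46.20 × 100 = 33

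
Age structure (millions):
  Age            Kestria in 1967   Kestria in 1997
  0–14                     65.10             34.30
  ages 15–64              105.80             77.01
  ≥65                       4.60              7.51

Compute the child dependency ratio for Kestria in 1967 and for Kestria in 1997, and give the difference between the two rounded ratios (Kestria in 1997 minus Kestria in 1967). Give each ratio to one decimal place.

Kestria in 1967: 65.10 / 105.80 × 100 = 61.5
Kestria in 1997: 34.30 / 77.01 × 100 = 44.5

Kestria in 1967: 61.5
Kestria in 1997: 44.5
Difference: -17.0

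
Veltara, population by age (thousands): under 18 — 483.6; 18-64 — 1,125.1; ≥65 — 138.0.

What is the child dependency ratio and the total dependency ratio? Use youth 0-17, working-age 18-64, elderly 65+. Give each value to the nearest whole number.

Youth dependency ratio = 483.6 / 1,125.1 × 100 = 43
Total dependency ratio = (483.6 + 138.0) / 1,125.1 × 100 = 621.6 / 1,125.1 × 100 = 55

Youth dependency ratio: 43
Total dependency ratio: 55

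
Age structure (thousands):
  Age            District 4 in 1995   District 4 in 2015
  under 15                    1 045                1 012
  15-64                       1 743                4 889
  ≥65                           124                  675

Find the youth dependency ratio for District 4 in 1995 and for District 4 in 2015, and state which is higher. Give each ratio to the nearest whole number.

District 4 in 1995: 1 045 / 1 743 × 100 = 60
District 4 in 2015: 1 012 / 4 889 × 100 = 21

District 4 in 1995: 60
District 4 in 2015: 21
Higher: District 4 in 1995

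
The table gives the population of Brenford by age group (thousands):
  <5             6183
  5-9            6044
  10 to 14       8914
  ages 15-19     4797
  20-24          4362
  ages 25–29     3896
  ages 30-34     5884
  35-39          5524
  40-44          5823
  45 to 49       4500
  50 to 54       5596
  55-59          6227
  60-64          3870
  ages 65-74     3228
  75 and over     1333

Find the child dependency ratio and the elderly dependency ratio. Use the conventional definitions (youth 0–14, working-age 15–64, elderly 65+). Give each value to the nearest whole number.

Youth dependency ratio: 42
Old-age dependency ratio: 9

0–14: 6183 + 6044 + 8914 = 21141
15–64: 4797 + 4362 + 3896 + 5884 + 5524 + 5823 + 4500 + 5596 + 6227 + 3870 = 50479
65+: 3228 + 1333 = 4561
Youth dependency ratio = 21141 / 50479 × 100 = 42
Old-age dependency ratio = 4561 / 50479 × 100 = 9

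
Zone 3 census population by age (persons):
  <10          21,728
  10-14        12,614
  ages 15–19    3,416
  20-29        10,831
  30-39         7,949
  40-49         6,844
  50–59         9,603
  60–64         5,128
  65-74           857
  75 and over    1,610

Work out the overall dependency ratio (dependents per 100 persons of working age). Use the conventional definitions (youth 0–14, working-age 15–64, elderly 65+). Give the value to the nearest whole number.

Total dependency ratio: 84

0–14: 21,728 + 12,614 = 34,342
15–64: 3,416 + 10,831 + 7,949 + 6,844 + 9,603 + 5,128 = 43,771
65+: 857 + 1,610 = 2,467
Total dependency ratio = (34,342 + 2,467) / 43,771 × 100 = 36,809 / 43,771 × 100 = 84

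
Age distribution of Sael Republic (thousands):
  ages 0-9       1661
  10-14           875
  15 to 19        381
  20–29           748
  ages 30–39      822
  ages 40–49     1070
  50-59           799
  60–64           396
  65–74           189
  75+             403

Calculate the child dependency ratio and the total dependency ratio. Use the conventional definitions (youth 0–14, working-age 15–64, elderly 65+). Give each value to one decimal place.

0–14: 1661 + 875 = 2536
15–64: 381 + 748 + 822 + 1070 + 799 + 396 = 4216
65+: 189 + 403 = 592
Youth dependency ratio = 2536 / 4216 × 100 = 60.2
Total dependency ratio = (2536 + 592) / 4216 × 100 = 3128 / 4216 × 100 = 74.2

Youth dependency ratio: 60.2
Total dependency ratio: 74.2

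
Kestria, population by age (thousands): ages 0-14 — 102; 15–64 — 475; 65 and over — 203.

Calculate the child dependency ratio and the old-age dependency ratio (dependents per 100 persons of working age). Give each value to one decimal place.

Youth dependency ratio: 21.5
Old-age dependency ratio: 42.7

Youth dependency ratio = 102 / 475 × 100 = 21.5
Old-age dependency ratio = 203 / 475 × 100 = 42.7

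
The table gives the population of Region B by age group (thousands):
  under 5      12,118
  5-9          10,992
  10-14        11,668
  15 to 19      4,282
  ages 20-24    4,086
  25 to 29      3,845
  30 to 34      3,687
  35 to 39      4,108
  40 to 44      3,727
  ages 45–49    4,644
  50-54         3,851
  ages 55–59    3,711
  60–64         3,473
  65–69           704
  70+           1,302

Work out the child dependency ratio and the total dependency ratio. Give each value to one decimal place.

Youth dependency ratio: 88.2
Total dependency ratio: 93.3

0–14: 12,118 + 10,992 + 11,668 = 34,778
15–64: 4,282 + 4,086 + 3,845 + 3,687 + 4,108 + 3,727 + 4,644 + 3,851 + 3,711 + 3,473 = 39,414
65+: 704 + 1,302 = 2,006
Youth dependency ratio = 34,778 / 39,414 × 100 = 88.2
Total dependency ratio = (34,778 + 2,006) / 39,414 × 100 = 36,784 / 39,414 × 100 = 93.3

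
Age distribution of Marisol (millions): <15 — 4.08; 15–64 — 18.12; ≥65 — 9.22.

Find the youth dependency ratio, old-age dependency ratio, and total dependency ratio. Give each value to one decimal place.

Youth dependency ratio: 22.5
Old-age dependency ratio: 50.9
Total dependency ratio: 73.4

Youth dependency ratio = 4.08 / 18.12 × 100 = 22.5
Old-age dependency ratio = 9.22 / 18.12 × 100 = 50.9
Total dependency ratio = (4.08 + 9.22) / 18.12 × 100 = 13.30 / 18.12 × 100 = 73.4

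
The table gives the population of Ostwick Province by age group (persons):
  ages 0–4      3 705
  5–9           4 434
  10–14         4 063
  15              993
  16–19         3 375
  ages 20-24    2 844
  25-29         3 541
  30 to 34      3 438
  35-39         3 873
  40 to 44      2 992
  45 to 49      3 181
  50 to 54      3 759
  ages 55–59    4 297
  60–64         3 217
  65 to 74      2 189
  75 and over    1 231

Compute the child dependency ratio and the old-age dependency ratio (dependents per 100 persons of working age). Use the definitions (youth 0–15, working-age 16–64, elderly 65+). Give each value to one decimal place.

0–15: 3 705 + 4 434 + 4 063 + 993 = 13 195
16–64: 3 375 + 2 844 + 3 541 + 3 438 + 3 873 + 2 992 + 3 181 + 3 759 + 4 297 + 3 217 = 34 517
65+: 2 189 + 1 231 = 3 420
Youth dependency ratio = 13 195 / 34 517 × 100 = 38.2
Old-age dependency ratio = 3 420 / 34 517 × 100 = 9.9

Youth dependency ratio: 38.2
Old-age dependency ratio: 9.9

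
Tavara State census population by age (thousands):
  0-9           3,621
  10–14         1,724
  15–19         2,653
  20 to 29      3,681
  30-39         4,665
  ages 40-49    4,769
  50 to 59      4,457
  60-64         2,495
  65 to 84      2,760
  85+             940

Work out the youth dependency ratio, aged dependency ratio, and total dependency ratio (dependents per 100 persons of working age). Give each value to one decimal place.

0–14: 3,621 + 1,724 = 5,345
15–64: 2,653 + 3,681 + 4,665 + 4,769 + 4,457 + 2,495 = 22,720
65+: 2,760 + 940 = 3,700
Youth dependency ratio = 5,345 / 22,720 × 100 = 23.5
Old-age dependency ratio = 3,700 / 22,720 × 100 = 16.3
Total dependency ratio = (5,345 + 3,700) / 22,720 × 100 = 9,045 / 22,720 × 100 = 39.8

Youth dependency ratio: 23.5
Old-age dependency ratio: 16.3
Total dependency ratio: 39.8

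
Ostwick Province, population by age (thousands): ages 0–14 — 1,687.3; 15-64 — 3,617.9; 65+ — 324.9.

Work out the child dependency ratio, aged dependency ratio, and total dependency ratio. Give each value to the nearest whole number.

Youth dependency ratio: 47
Old-age dependency ratio: 9
Total dependency ratio: 56

Youth dependency ratio = 1,687.3 / 3,617.9 × 100 = 47
Old-age dependency ratio = 324.9 / 3,617.9 × 100 = 9
Total dependency ratio = (1,687.3 + 324.9) / 3,617.9 × 100 = 2,012.2 / 3,617.9 × 100 = 56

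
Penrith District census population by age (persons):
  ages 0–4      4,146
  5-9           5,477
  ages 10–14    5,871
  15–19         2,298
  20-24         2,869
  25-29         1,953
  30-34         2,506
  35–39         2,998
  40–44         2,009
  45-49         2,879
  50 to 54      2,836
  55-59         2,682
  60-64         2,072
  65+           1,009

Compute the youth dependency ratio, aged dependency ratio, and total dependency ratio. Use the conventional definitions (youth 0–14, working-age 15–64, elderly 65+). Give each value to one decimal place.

Youth dependency ratio: 61.7
Old-age dependency ratio: 4.0
Total dependency ratio: 65.7

0–14: 4,146 + 5,477 + 5,871 = 15,494
15–64: 2,298 + 2,869 + 1,953 + 2,506 + 2,998 + 2,009 + 2,879 + 2,836 + 2,682 + 2,072 = 25,102
65+: 1,009
Youth dependency ratio = 15,494 / 25,102 × 100 = 61.7
Old-age dependency ratio = 1,009 / 25,102 × 100 = 4.0
Total dependency ratio = (15,494 + 1,009) / 25,102 × 100 = 16,503 / 25,102 × 100 = 65.7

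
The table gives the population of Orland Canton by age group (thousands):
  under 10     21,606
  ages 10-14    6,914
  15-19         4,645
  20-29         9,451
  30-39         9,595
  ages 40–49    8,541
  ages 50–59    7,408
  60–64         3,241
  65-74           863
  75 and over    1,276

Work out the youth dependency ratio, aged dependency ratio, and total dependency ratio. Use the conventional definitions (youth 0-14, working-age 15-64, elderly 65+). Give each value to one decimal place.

Youth dependency ratio: 66.5
Old-age dependency ratio: 5.0
Total dependency ratio: 71.5

0–14: 21,606 + 6,914 = 28,520
15–64: 4,645 + 9,451 + 9,595 + 8,541 + 7,408 + 3,241 = 42,881
65+: 863 + 1,276 = 2,139
Youth dependency ratio = 28,520 / 42,881 × 100 = 66.5
Old-age dependency ratio = 2,139 / 42,881 × 100 = 5.0
Total dependency ratio = (28,520 + 2,139) / 42,881 × 100 = 30,659 / 42,881 × 100 = 71.5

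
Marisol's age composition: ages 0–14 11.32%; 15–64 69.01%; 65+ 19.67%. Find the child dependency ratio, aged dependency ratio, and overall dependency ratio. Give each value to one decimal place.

Youth dependency ratio = 11.32 / 69.01 × 100 = 16.4
Old-age dependency ratio = 19.67 / 69.01 × 100 = 28.5
Total dependency ratio = (11.32 + 19.67) / 69.01 × 100 = 30.99 / 69.01 × 100 = 44.9

Youth dependency ratio: 16.4
Old-age dependency ratio: 28.5
Total dependency ratio: 44.9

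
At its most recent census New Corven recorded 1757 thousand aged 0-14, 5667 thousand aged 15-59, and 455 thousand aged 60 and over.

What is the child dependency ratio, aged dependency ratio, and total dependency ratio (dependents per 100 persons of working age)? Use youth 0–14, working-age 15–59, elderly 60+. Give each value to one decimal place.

Youth dependency ratio: 31.0
Old-age dependency ratio: 8.0
Total dependency ratio: 39.0

Youth dependency ratio = 1757 / 5667 × 100 = 31.0
Old-age dependency ratio = 455 / 5667 × 100 = 8.0
Total dependency ratio = (1757 + 455) / 5667 × 100 = 2212 / 5667 × 100 = 39.0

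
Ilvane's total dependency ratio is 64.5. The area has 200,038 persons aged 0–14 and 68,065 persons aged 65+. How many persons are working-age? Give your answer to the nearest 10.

Working-age: 415,660

Total dependency ratio = (youth + elderly) / working-age × 100
64.5 = (200,038 + 68,065) / W × 100
⇒ 415,660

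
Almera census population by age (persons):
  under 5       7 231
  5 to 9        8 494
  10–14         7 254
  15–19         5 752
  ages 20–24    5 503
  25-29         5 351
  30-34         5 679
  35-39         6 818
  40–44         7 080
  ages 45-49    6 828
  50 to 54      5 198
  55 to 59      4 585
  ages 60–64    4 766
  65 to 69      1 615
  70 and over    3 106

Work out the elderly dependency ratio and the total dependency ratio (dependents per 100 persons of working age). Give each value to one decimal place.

0–14: 7 231 + 8 494 + 7 254 = 22 979
15–64: 5 752 + 5 503 + 5 351 + 5 679 + 6 818 + 7 080 + 6 828 + 5 198 + 4 585 + 4 766 = 57 560
65+: 1 615 + 3 106 = 4 721
Old-age dependency ratio = 4 721 / 57 560 × 100 = 8.2
Total dependency ratio = (22 979 + 4 721) / 57 560 × 100 = 27 700 / 57 560 × 100 = 48.1

Old-age dependency ratio: 8.2
Total dependency ratio: 48.1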